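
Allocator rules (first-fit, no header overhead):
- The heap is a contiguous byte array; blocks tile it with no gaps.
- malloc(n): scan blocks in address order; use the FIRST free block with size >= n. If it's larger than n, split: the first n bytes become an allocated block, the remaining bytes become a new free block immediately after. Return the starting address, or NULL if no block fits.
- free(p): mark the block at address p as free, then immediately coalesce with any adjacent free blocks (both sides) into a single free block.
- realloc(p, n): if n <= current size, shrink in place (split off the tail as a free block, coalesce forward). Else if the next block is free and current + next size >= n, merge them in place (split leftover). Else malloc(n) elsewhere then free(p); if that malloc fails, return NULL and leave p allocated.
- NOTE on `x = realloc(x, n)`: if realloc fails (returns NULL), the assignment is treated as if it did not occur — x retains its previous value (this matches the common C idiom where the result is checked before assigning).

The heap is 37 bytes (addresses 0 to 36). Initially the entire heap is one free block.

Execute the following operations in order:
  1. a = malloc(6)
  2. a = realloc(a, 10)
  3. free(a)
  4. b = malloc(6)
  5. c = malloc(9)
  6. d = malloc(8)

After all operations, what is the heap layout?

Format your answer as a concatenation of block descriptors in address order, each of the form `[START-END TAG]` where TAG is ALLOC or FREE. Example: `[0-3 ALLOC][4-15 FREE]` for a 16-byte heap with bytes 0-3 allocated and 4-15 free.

Op 1: a = malloc(6) -> a = 0; heap: [0-5 ALLOC][6-36 FREE]
Op 2: a = realloc(a, 10) -> a = 0; heap: [0-9 ALLOC][10-36 FREE]
Op 3: free(a) -> (freed a); heap: [0-36 FREE]
Op 4: b = malloc(6) -> b = 0; heap: [0-5 ALLOC][6-36 FREE]
Op 5: c = malloc(9) -> c = 6; heap: [0-5 ALLOC][6-14 ALLOC][15-36 FREE]
Op 6: d = malloc(8) -> d = 15; heap: [0-5 ALLOC][6-14 ALLOC][15-22 ALLOC][23-36 FREE]

Answer: [0-5 ALLOC][6-14 ALLOC][15-22 ALLOC][23-36 FREE]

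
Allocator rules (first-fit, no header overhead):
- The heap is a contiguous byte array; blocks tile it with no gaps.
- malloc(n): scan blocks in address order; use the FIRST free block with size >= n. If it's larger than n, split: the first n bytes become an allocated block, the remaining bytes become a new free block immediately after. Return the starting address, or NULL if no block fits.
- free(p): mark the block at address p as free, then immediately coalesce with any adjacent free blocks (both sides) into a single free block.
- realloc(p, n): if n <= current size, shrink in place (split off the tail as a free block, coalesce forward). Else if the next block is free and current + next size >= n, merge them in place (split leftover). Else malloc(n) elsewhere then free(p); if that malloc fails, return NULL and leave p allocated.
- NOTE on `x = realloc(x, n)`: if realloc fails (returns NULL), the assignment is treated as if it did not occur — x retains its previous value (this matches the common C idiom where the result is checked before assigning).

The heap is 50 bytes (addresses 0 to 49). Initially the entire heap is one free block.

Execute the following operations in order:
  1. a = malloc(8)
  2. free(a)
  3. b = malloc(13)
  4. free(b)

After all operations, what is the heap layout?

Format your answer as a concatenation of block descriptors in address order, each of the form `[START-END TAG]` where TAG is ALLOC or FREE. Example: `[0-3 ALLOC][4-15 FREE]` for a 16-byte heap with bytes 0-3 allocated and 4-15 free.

Answer: [0-49 FREE]

Derivation:
Op 1: a = malloc(8) -> a = 0; heap: [0-7 ALLOC][8-49 FREE]
Op 2: free(a) -> (freed a); heap: [0-49 FREE]
Op 3: b = malloc(13) -> b = 0; heap: [0-12 ALLOC][13-49 FREE]
Op 4: free(b) -> (freed b); heap: [0-49 FREE]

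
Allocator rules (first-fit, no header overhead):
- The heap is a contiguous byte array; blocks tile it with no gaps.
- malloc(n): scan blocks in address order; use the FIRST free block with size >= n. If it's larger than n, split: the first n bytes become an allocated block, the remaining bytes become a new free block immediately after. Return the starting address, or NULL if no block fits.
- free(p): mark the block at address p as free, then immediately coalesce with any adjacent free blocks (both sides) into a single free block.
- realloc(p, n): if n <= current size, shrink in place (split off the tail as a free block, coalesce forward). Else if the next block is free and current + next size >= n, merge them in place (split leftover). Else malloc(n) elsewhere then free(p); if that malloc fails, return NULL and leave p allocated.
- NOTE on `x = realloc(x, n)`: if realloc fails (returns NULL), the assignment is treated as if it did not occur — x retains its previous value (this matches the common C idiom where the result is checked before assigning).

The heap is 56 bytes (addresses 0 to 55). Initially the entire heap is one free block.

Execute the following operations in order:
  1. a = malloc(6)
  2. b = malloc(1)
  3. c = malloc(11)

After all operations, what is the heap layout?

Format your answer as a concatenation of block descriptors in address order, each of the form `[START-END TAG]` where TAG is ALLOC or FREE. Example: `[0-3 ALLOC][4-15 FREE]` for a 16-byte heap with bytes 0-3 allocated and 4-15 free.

Answer: [0-5 ALLOC][6-6 ALLOC][7-17 ALLOC][18-55 FREE]

Derivation:
Op 1: a = malloc(6) -> a = 0; heap: [0-5 ALLOC][6-55 FREE]
Op 2: b = malloc(1) -> b = 6; heap: [0-5 ALLOC][6-6 ALLOC][7-55 FREE]
Op 3: c = malloc(11) -> c = 7; heap: [0-5 ALLOC][6-6 ALLOC][7-17 ALLOC][18-55 FREE]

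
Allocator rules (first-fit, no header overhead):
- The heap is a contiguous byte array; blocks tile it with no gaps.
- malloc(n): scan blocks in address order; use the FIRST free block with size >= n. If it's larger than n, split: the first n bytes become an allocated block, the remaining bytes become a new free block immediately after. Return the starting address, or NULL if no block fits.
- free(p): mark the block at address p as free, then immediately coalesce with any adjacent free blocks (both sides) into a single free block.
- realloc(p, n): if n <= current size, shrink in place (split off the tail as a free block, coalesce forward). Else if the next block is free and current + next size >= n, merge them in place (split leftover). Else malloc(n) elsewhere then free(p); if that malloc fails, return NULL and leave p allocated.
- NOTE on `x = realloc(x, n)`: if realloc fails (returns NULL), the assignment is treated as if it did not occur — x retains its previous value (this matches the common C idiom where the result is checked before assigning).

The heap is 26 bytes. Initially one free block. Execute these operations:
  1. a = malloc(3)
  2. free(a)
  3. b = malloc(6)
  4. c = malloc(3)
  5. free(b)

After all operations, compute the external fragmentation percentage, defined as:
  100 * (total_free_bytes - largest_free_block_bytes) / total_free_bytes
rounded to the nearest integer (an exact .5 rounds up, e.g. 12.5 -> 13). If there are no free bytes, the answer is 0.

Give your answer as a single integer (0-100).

Op 1: a = malloc(3) -> a = 0; heap: [0-2 ALLOC][3-25 FREE]
Op 2: free(a) -> (freed a); heap: [0-25 FREE]
Op 3: b = malloc(6) -> b = 0; heap: [0-5 ALLOC][6-25 FREE]
Op 4: c = malloc(3) -> c = 6; heap: [0-5 ALLOC][6-8 ALLOC][9-25 FREE]
Op 5: free(b) -> (freed b); heap: [0-5 FREE][6-8 ALLOC][9-25 FREE]
Free blocks: [6 17] total_free=23 largest=17 -> 100*(23-17)/23 = 600/23 ≈ 26.087 -> rounds to 26

Answer: 26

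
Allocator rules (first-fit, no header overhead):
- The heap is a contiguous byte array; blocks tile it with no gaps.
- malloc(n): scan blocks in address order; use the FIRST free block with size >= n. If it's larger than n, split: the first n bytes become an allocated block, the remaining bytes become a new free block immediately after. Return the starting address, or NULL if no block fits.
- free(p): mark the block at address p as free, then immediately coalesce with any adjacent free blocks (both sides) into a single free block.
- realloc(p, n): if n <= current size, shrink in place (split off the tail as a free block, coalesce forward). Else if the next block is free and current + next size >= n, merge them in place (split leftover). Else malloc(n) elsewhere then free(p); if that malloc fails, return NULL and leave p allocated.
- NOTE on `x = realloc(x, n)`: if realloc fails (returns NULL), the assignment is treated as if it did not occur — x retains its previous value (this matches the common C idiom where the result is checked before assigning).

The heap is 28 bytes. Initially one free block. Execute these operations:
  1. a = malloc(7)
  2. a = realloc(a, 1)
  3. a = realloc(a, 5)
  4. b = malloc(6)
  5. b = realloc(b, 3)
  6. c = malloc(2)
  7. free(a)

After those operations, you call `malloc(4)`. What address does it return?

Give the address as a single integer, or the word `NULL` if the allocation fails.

Op 1: a = malloc(7) -> a = 0; heap: [0-6 ALLOC][7-27 FREE]
Op 2: a = realloc(a, 1) -> a = 0; heap: [0-0 ALLOC][1-27 FREE]
Op 3: a = realloc(a, 5) -> a = 0; heap: [0-4 ALLOC][5-27 FREE]
Op 4: b = malloc(6) -> b = 5; heap: [0-4 ALLOC][5-10 ALLOC][11-27 FREE]
Op 5: b = realloc(b, 3) -> b = 5; heap: [0-4 ALLOC][5-7 ALLOC][8-27 FREE]
Op 6: c = malloc(2) -> c = 8; heap: [0-4 ALLOC][5-7 ALLOC][8-9 ALLOC][10-27 FREE]
Op 7: free(a) -> (freed a); heap: [0-4 FREE][5-7 ALLOC][8-9 ALLOC][10-27 FREE]
malloc(4): first-fit scan over [0-4 FREE][5-7 ALLOC][8-9 ALLOC][10-27 FREE] -> 0

Answer: 0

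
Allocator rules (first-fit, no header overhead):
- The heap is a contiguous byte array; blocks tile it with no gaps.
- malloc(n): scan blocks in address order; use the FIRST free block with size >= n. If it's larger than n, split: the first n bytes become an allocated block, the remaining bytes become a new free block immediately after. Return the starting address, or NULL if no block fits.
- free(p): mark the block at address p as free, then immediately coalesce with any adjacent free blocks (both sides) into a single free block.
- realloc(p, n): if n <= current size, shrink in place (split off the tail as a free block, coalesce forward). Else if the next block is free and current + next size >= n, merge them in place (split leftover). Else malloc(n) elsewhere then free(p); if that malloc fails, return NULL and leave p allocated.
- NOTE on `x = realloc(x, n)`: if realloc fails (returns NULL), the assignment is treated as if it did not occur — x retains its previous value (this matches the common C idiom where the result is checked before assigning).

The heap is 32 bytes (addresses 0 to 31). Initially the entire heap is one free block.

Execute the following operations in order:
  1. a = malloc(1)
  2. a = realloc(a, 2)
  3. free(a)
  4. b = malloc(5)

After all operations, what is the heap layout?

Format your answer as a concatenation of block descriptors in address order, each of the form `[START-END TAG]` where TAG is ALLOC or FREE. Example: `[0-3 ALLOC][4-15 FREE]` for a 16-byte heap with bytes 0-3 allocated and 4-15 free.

Answer: [0-4 ALLOC][5-31 FREE]

Derivation:
Op 1: a = malloc(1) -> a = 0; heap: [0-0 ALLOC][1-31 FREE]
Op 2: a = realloc(a, 2) -> a = 0; heap: [0-1 ALLOC][2-31 FREE]
Op 3: free(a) -> (freed a); heap: [0-31 FREE]
Op 4: b = malloc(5) -> b = 0; heap: [0-4 ALLOC][5-31 FREE]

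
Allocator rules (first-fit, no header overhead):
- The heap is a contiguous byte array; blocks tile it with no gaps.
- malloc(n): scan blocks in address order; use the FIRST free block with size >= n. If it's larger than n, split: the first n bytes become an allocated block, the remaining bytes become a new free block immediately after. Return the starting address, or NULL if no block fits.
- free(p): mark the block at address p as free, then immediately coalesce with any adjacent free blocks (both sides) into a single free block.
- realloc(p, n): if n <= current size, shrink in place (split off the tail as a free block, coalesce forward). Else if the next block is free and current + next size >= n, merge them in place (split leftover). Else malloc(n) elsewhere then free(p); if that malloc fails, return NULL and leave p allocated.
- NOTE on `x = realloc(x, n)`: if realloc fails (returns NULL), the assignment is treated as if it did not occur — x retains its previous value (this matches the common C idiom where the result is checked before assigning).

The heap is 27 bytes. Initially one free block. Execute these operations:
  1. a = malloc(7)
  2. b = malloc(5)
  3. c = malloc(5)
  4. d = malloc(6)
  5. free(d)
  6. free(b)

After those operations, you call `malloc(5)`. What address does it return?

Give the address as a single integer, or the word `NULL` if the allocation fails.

Op 1: a = malloc(7) -> a = 0; heap: [0-6 ALLOC][7-26 FREE]
Op 2: b = malloc(5) -> b = 7; heap: [0-6 ALLOC][7-11 ALLOC][12-26 FREE]
Op 3: c = malloc(5) -> c = 12; heap: [0-6 ALLOC][7-11 ALLOC][12-16 ALLOC][17-26 FREE]
Op 4: d = malloc(6) -> d = 17; heap: [0-6 ALLOC][7-11 ALLOC][12-16 ALLOC][17-22 ALLOC][23-26 FREE]
Op 5: free(d) -> (freed d); heap: [0-6 ALLOC][7-11 ALLOC][12-16 ALLOC][17-26 FREE]
Op 6: free(b) -> (freed b); heap: [0-6 ALLOC][7-11 FREE][12-16 ALLOC][17-26 FREE]
malloc(5): first-fit scan over [0-6 ALLOC][7-11 FREE][12-16 ALLOC][17-26 FREE] -> 7

Answer: 7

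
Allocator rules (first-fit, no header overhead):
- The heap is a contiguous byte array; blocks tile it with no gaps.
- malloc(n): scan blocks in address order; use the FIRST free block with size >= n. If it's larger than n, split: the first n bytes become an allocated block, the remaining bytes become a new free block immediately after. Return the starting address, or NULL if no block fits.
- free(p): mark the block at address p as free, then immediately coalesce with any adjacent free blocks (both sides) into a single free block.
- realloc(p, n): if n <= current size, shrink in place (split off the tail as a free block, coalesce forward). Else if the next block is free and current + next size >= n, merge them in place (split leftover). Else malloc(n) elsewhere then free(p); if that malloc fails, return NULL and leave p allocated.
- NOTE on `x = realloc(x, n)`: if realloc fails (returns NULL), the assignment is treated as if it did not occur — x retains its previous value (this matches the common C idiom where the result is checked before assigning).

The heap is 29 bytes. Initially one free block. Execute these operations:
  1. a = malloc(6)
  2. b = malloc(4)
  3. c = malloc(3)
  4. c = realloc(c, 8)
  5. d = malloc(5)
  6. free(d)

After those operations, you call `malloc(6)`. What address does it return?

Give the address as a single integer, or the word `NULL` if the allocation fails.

Op 1: a = malloc(6) -> a = 0; heap: [0-5 ALLOC][6-28 FREE]
Op 2: b = malloc(4) -> b = 6; heap: [0-5 ALLOC][6-9 ALLOC][10-28 FREE]
Op 3: c = malloc(3) -> c = 10; heap: [0-5 ALLOC][6-9 ALLOC][10-12 ALLOC][13-28 FREE]
Op 4: c = realloc(c, 8) -> c = 10; heap: [0-5 ALLOC][6-9 ALLOC][10-17 ALLOC][18-28 FREE]
Op 5: d = malloc(5) -> d = 18; heap: [0-5 ALLOC][6-9 ALLOC][10-17 ALLOC][18-22 ALLOC][23-28 FREE]
Op 6: free(d) -> (freed d); heap: [0-5 ALLOC][6-9 ALLOC][10-17 ALLOC][18-28 FREE]
malloc(6): first-fit scan over [0-5 ALLOC][6-9 ALLOC][10-17 ALLOC][18-28 FREE] -> 18

Answer: 18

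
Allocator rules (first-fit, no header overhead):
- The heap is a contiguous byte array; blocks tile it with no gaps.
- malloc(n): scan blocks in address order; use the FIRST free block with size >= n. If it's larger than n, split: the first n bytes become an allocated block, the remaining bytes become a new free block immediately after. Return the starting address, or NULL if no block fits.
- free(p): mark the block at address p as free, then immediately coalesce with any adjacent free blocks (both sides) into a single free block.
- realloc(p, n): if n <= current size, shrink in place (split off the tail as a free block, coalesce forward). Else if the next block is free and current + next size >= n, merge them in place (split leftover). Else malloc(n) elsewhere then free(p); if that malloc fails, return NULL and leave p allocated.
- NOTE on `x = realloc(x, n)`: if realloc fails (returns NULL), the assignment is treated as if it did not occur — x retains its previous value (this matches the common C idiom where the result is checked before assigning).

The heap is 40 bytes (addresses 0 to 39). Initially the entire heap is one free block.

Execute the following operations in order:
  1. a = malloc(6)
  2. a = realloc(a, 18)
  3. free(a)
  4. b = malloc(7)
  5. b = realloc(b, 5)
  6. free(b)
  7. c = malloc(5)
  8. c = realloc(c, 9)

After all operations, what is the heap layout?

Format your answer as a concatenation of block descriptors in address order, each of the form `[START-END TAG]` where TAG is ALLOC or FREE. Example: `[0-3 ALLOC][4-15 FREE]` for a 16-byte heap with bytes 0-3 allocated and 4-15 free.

Op 1: a = malloc(6) -> a = 0; heap: [0-5 ALLOC][6-39 FREE]
Op 2: a = realloc(a, 18) -> a = 0; heap: [0-17 ALLOC][18-39 FREE]
Op 3: free(a) -> (freed a); heap: [0-39 FREE]
Op 4: b = malloc(7) -> b = 0; heap: [0-6 ALLOC][7-39 FREE]
Op 5: b = realloc(b, 5) -> b = 0; heap: [0-4 ALLOC][5-39 FREE]
Op 6: free(b) -> (freed b); heap: [0-39 FREE]
Op 7: c = malloc(5) -> c = 0; heap: [0-4 ALLOC][5-39 FREE]
Op 8: c = realloc(c, 9) -> c = 0; heap: [0-8 ALLOC][9-39 FREE]

Answer: [0-8 ALLOC][9-39 FREE]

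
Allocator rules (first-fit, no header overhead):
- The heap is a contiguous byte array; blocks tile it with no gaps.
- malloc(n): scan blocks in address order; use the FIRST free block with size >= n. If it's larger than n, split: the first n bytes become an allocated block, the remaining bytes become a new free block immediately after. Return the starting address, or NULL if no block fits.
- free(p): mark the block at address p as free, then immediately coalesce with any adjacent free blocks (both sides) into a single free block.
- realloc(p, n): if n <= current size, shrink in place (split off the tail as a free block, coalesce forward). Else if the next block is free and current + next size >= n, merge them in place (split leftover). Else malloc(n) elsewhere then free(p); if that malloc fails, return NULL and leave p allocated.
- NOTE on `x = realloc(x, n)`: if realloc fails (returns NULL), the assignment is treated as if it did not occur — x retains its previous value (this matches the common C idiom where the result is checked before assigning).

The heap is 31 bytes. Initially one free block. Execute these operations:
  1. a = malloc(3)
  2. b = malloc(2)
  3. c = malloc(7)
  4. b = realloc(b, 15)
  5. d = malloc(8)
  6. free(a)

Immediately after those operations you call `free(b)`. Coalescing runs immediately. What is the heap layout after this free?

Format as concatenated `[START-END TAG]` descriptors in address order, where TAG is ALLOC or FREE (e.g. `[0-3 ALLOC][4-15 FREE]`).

Answer: [0-4 FREE][5-11 ALLOC][12-30 FREE]

Derivation:
Op 1: a = malloc(3) -> a = 0; heap: [0-2 ALLOC][3-30 FREE]
Op 2: b = malloc(2) -> b = 3; heap: [0-2 ALLOC][3-4 ALLOC][5-30 FREE]
Op 3: c = malloc(7) -> c = 5; heap: [0-2 ALLOC][3-4 ALLOC][5-11 ALLOC][12-30 FREE]
Op 4: b = realloc(b, 15) -> b = 12; heap: [0-2 ALLOC][3-4 FREE][5-11 ALLOC][12-26 ALLOC][27-30 FREE]
Op 5: d = malloc(8) -> d = NULL; heap: [0-2 ALLOC][3-4 FREE][5-11 ALLOC][12-26 ALLOC][27-30 FREE]
Op 6: free(a) -> (freed a); heap: [0-4 FREE][5-11 ALLOC][12-26 ALLOC][27-30 FREE]
free(b): b = 12 -> block [12-26 ALLOC]; mark free, coalesce with adjacent free neighbors -> [0-4 FREE][5-11 ALLOC][12-30 FREE]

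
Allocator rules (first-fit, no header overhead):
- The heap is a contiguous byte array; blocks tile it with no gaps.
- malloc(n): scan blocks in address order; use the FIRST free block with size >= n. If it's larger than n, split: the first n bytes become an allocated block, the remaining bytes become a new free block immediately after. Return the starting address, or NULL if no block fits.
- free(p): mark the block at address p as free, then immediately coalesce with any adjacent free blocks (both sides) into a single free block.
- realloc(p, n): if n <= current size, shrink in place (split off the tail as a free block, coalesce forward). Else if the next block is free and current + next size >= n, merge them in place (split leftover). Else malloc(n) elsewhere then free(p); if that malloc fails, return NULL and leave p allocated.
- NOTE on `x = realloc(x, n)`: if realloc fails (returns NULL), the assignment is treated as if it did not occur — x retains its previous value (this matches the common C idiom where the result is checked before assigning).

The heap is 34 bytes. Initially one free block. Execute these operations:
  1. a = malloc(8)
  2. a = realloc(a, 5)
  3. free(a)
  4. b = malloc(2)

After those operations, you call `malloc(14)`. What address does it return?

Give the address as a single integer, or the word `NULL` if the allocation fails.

Op 1: a = malloc(8) -> a = 0; heap: [0-7 ALLOC][8-33 FREE]
Op 2: a = realloc(a, 5) -> a = 0; heap: [0-4 ALLOC][5-33 FREE]
Op 3: free(a) -> (freed a); heap: [0-33 FREE]
Op 4: b = malloc(2) -> b = 0; heap: [0-1 ALLOC][2-33 FREE]
malloc(14): first-fit scan over [0-1 ALLOC][2-33 FREE] -> 2

Answer: 2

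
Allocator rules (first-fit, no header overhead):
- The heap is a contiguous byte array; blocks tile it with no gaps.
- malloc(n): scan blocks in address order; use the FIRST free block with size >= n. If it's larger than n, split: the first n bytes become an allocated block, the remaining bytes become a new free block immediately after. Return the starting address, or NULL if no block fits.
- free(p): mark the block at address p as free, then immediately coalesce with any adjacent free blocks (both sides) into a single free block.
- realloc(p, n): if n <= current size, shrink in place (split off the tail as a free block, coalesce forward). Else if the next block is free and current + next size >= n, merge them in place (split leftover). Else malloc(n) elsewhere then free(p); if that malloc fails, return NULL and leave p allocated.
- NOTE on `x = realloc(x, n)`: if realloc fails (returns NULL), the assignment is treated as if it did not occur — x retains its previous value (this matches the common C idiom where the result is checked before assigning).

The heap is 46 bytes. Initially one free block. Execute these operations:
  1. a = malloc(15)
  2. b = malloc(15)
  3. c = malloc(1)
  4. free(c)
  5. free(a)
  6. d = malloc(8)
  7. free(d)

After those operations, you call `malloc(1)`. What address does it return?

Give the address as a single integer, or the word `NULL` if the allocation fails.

Op 1: a = malloc(15) -> a = 0; heap: [0-14 ALLOC][15-45 FREE]
Op 2: b = malloc(15) -> b = 15; heap: [0-14 ALLOC][15-29 ALLOC][30-45 FREE]
Op 3: c = malloc(1) -> c = 30; heap: [0-14 ALLOC][15-29 ALLOC][30-30 ALLOC][31-45 FREE]
Op 4: free(c) -> (freed c); heap: [0-14 ALLOC][15-29 ALLOC][30-45 FREE]
Op 5: free(a) -> (freed a); heap: [0-14 FREE][15-29 ALLOC][30-45 FREE]
Op 6: d = malloc(8) -> d = 0; heap: [0-7 ALLOC][8-14 FREE][15-29 ALLOC][30-45 FREE]
Op 7: free(d) -> (freed d); heap: [0-14 FREE][15-29 ALLOC][30-45 FREE]
malloc(1): first-fit scan over [0-14 FREE][15-29 ALLOC][30-45 FREE] -> 0

Answer: 0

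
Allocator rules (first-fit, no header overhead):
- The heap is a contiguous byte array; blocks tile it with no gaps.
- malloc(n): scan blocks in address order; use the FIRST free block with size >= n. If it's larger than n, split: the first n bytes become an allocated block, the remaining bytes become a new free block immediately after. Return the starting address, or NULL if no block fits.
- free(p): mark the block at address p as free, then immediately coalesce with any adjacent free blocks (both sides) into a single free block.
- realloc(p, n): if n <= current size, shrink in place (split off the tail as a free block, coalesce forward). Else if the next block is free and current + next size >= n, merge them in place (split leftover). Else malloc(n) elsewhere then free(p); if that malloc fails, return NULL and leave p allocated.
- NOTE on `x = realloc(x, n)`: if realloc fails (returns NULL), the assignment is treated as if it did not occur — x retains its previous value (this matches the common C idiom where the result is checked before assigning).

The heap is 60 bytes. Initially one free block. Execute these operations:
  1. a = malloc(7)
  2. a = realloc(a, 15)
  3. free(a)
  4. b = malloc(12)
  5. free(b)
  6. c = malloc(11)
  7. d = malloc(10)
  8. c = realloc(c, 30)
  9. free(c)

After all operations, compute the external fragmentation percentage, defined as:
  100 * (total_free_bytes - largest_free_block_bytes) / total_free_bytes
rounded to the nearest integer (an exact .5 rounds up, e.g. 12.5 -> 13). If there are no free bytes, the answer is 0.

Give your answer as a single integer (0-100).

Op 1: a = malloc(7) -> a = 0; heap: [0-6 ALLOC][7-59 FREE]
Op 2: a = realloc(a, 15) -> a = 0; heap: [0-14 ALLOC][15-59 FREE]
Op 3: free(a) -> (freed a); heap: [0-59 FREE]
Op 4: b = malloc(12) -> b = 0; heap: [0-11 ALLOC][12-59 FREE]
Op 5: free(b) -> (freed b); heap: [0-59 FREE]
Op 6: c = malloc(11) -> c = 0; heap: [0-10 ALLOC][11-59 FREE]
Op 7: d = malloc(10) -> d = 11; heap: [0-10 ALLOC][11-20 ALLOC][21-59 FREE]
Op 8: c = realloc(c, 30) -> c = 21; heap: [0-10 FREE][11-20 ALLOC][21-50 ALLOC][51-59 FREE]
Op 9: free(c) -> (freed c); heap: [0-10 FREE][11-20 ALLOC][21-59 FREE]
Free blocks: [11 39] total_free=50 largest=39 -> 100*(50-39)/50 = 1100/50 = 22

Answer: 22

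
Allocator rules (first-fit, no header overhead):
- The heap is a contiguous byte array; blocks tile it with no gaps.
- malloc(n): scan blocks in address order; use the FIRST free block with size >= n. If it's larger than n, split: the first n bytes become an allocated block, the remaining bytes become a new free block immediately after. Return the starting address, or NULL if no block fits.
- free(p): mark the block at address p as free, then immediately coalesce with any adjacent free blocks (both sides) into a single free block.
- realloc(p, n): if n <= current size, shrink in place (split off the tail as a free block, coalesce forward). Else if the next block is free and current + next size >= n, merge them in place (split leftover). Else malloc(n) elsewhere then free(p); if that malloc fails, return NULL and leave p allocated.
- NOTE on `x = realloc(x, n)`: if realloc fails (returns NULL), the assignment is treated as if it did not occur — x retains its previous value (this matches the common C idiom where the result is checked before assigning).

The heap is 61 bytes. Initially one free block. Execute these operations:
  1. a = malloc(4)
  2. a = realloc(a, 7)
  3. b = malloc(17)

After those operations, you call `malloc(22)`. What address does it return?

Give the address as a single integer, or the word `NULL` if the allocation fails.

Answer: 24

Derivation:
Op 1: a = malloc(4) -> a = 0; heap: [0-3 ALLOC][4-60 FREE]
Op 2: a = realloc(a, 7) -> a = 0; heap: [0-6 ALLOC][7-60 FREE]
Op 3: b = malloc(17) -> b = 7; heap: [0-6 ALLOC][7-23 ALLOC][24-60 FREE]
malloc(22): first-fit scan over [0-6 ALLOC][7-23 ALLOC][24-60 FREE] -> 24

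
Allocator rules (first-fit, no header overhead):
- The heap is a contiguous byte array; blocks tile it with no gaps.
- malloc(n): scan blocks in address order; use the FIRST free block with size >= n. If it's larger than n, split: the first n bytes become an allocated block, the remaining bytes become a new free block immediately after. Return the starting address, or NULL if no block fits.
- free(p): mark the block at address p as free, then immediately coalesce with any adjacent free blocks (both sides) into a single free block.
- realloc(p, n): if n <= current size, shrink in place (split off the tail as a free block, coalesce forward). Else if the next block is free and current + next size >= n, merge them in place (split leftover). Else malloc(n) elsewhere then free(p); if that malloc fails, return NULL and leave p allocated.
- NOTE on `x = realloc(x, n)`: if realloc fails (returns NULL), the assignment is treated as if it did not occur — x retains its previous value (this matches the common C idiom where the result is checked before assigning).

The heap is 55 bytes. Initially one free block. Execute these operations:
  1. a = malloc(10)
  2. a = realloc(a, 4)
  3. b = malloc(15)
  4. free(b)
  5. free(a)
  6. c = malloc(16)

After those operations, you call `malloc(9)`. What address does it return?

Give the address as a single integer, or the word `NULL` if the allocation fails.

Op 1: a = malloc(10) -> a = 0; heap: [0-9 ALLOC][10-54 FREE]
Op 2: a = realloc(a, 4) -> a = 0; heap: [0-3 ALLOC][4-54 FREE]
Op 3: b = malloc(15) -> b = 4; heap: [0-3 ALLOC][4-18 ALLOC][19-54 FREE]
Op 4: free(b) -> (freed b); heap: [0-3 ALLOC][4-54 FREE]
Op 5: free(a) -> (freed a); heap: [0-54 FREE]
Op 6: c = malloc(16) -> c = 0; heap: [0-15 ALLOC][16-54 FREE]
malloc(9): first-fit scan over [0-15 ALLOC][16-54 FREE] -> 16

Answer: 16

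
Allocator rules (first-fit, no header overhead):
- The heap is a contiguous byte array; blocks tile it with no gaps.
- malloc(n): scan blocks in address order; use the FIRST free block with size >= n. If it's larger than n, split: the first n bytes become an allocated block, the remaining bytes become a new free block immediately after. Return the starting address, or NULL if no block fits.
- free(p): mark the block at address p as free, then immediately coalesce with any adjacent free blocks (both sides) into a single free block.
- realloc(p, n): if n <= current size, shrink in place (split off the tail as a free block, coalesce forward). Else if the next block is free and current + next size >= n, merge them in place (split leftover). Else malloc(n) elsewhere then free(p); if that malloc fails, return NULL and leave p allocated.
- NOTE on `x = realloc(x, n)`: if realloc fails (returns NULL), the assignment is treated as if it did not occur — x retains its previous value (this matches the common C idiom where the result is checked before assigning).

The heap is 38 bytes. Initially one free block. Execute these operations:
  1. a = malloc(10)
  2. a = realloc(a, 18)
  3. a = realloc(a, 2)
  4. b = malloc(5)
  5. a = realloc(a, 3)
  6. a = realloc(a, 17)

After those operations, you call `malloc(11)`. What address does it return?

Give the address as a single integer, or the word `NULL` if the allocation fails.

Op 1: a = malloc(10) -> a = 0; heap: [0-9 ALLOC][10-37 FREE]
Op 2: a = realloc(a, 18) -> a = 0; heap: [0-17 ALLOC][18-37 FREE]
Op 3: a = realloc(a, 2) -> a = 0; heap: [0-1 ALLOC][2-37 FREE]
Op 4: b = malloc(5) -> b = 2; heap: [0-1 ALLOC][2-6 ALLOC][7-37 FREE]
Op 5: a = realloc(a, 3) -> a = 7; heap: [0-1 FREE][2-6 ALLOC][7-9 ALLOC][10-37 FREE]
Op 6: a = realloc(a, 17) -> a = 7; heap: [0-1 FREE][2-6 ALLOC][7-23 ALLOC][24-37 FREE]
malloc(11): first-fit scan over [0-1 FREE][2-6 ALLOC][7-23 ALLOC][24-37 FREE] -> 24

Answer: 24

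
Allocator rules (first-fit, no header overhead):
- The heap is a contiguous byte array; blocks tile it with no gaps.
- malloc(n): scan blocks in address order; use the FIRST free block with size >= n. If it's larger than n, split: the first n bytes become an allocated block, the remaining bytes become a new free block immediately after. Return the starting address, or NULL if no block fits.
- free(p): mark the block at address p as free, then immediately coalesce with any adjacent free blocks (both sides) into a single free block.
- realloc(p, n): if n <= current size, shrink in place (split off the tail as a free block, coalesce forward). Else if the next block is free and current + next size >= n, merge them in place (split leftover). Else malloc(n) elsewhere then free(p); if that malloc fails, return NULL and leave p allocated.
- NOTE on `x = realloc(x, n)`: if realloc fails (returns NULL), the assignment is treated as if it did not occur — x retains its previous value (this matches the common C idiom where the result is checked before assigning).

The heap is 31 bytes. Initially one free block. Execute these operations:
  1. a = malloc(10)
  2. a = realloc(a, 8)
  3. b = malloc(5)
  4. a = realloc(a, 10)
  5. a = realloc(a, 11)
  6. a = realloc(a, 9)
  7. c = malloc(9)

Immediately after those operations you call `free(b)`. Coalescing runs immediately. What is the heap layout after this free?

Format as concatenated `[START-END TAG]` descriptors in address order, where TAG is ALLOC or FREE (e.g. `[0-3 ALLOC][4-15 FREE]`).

Op 1: a = malloc(10) -> a = 0; heap: [0-9 ALLOC][10-30 FREE]
Op 2: a = realloc(a, 8) -> a = 0; heap: [0-7 ALLOC][8-30 FREE]
Op 3: b = malloc(5) -> b = 8; heap: [0-7 ALLOC][8-12 ALLOC][13-30 FREE]
Op 4: a = realloc(a, 10) -> a = 13; heap: [0-7 FREE][8-12 ALLOC][13-22 ALLOC][23-30 FREE]
Op 5: a = realloc(a, 11) -> a = 13; heap: [0-7 FREE][8-12 ALLOC][13-23 ALLOC][24-30 FREE]
Op 6: a = realloc(a, 9) -> a = 13; heap: [0-7 FREE][8-12 ALLOC][13-21 ALLOC][22-30 FREE]
Op 7: c = malloc(9) -> c = 22; heap: [0-7 FREE][8-12 ALLOC][13-21 ALLOC][22-30 ALLOC]
free(b): b = 8 -> block [8-12 ALLOC]; mark free, coalesce with adjacent free neighbors -> [0-12 FREE][13-21 ALLOC][22-30 ALLOC]

Answer: [0-12 FREE][13-21 ALLOC][22-30 ALLOC]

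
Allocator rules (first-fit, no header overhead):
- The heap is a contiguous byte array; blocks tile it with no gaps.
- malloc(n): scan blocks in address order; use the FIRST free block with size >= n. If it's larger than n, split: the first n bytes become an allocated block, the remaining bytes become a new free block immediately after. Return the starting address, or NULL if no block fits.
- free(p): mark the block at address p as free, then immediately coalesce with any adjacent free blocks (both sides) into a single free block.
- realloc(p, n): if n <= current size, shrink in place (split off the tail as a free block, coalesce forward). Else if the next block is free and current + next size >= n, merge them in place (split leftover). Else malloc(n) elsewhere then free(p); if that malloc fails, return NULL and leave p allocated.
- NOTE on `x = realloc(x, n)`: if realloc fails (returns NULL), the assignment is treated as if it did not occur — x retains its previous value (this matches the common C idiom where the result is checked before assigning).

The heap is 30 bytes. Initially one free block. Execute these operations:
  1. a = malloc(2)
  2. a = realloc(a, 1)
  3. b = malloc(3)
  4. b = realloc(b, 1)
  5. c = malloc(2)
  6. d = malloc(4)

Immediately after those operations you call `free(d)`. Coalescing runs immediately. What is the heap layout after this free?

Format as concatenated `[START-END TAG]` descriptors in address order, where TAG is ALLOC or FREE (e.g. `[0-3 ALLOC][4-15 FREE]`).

Answer: [0-0 ALLOC][1-1 ALLOC][2-3 ALLOC][4-29 FREE]

Derivation:
Op 1: a = malloc(2) -> a = 0; heap: [0-1 ALLOC][2-29 FREE]
Op 2: a = realloc(a, 1) -> a = 0; heap: [0-0 ALLOC][1-29 FREE]
Op 3: b = malloc(3) -> b = 1; heap: [0-0 ALLOC][1-3 ALLOC][4-29 FREE]
Op 4: b = realloc(b, 1) -> b = 1; heap: [0-0 ALLOC][1-1 ALLOC][2-29 FREE]
Op 5: c = malloc(2) -> c = 2; heap: [0-0 ALLOC][1-1 ALLOC][2-3 ALLOC][4-29 FREE]
Op 6: d = malloc(4) -> d = 4; heap: [0-0 ALLOC][1-1 ALLOC][2-3 ALLOC][4-7 ALLOC][8-29 FREE]
free(d): d = 4 -> block [4-7 ALLOC]; mark free, coalesce with adjacent free neighbors -> [0-0 ALLOC][1-1 ALLOC][2-3 ALLOC][4-29 FREE]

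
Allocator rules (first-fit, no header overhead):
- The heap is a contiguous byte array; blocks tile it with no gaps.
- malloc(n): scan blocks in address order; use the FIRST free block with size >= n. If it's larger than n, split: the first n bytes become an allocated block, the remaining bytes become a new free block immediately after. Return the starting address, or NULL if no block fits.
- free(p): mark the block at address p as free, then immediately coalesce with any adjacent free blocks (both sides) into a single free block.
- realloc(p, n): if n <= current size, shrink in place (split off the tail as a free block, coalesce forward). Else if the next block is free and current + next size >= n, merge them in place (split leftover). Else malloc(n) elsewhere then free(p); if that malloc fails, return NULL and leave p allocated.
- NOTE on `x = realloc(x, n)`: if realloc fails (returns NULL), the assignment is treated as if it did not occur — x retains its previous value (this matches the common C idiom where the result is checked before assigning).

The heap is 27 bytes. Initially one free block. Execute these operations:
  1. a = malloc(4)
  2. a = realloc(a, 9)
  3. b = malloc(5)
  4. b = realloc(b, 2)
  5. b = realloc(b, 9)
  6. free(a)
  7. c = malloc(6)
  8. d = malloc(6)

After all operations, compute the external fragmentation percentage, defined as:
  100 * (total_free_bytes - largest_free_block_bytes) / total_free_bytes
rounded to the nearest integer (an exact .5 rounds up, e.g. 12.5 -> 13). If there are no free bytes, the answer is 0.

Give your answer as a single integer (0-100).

Op 1: a = malloc(4) -> a = 0; heap: [0-3 ALLOC][4-26 FREE]
Op 2: a = realloc(a, 9) -> a = 0; heap: [0-8 ALLOC][9-26 FREE]
Op 3: b = malloc(5) -> b = 9; heap: [0-8 ALLOC][9-13 ALLOC][14-26 FREE]
Op 4: b = realloc(b, 2) -> b = 9; heap: [0-8 ALLOC][9-10 ALLOC][11-26 FREE]
Op 5: b = realloc(b, 9) -> b = 9; heap: [0-8 ALLOC][9-17 ALLOC][18-26 FREE]
Op 6: free(a) -> (freed a); heap: [0-8 FREE][9-17 ALLOC][18-26 FREE]
Op 7: c = malloc(6) -> c = 0; heap: [0-5 ALLOC][6-8 FREE][9-17 ALLOC][18-26 FREE]
Op 8: d = malloc(6) -> d = 18; heap: [0-5 ALLOC][6-8 FREE][9-17 ALLOC][18-23 ALLOC][24-26 FREE]
Free blocks: [3 3] total_free=6 largest=3 -> 100*(6-3)/6 = 300/6 = 50

Answer: 50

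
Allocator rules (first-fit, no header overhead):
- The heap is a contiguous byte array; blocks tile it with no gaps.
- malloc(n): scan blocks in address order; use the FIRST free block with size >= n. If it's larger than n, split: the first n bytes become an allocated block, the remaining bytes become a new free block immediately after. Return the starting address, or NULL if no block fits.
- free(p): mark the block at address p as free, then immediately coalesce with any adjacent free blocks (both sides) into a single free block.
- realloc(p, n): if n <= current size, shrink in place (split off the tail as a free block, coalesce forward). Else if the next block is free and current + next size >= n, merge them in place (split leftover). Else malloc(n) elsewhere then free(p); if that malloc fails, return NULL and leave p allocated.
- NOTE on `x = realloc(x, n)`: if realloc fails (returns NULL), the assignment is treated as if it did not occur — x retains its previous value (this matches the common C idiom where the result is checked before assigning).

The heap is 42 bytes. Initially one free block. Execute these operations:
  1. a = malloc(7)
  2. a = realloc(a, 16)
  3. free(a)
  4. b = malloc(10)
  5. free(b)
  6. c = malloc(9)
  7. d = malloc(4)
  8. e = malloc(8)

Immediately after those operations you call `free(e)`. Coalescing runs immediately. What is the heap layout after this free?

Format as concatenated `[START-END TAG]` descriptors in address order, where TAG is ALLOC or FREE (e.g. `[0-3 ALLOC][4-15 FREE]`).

Op 1: a = malloc(7) -> a = 0; heap: [0-6 ALLOC][7-41 FREE]
Op 2: a = realloc(a, 16) -> a = 0; heap: [0-15 ALLOC][16-41 FREE]
Op 3: free(a) -> (freed a); heap: [0-41 FREE]
Op 4: b = malloc(10) -> b = 0; heap: [0-9 ALLOC][10-41 FREE]
Op 5: free(b) -> (freed b); heap: [0-41 FREE]
Op 6: c = malloc(9) -> c = 0; heap: [0-8 ALLOC][9-41 FREE]
Op 7: d = malloc(4) -> d = 9; heap: [0-8 ALLOC][9-12 ALLOC][13-41 FREE]
Op 8: e = malloc(8) -> e = 13; heap: [0-8 ALLOC][9-12 ALLOC][13-20 ALLOC][21-41 FREE]
free(e): e = 13 -> block [13-20 ALLOC]; mark free, coalesce with adjacent free neighbors -> [0-8 ALLOC][9-12 ALLOC][13-41 FREE]

Answer: [0-8 ALLOC][9-12 ALLOC][13-41 FREE]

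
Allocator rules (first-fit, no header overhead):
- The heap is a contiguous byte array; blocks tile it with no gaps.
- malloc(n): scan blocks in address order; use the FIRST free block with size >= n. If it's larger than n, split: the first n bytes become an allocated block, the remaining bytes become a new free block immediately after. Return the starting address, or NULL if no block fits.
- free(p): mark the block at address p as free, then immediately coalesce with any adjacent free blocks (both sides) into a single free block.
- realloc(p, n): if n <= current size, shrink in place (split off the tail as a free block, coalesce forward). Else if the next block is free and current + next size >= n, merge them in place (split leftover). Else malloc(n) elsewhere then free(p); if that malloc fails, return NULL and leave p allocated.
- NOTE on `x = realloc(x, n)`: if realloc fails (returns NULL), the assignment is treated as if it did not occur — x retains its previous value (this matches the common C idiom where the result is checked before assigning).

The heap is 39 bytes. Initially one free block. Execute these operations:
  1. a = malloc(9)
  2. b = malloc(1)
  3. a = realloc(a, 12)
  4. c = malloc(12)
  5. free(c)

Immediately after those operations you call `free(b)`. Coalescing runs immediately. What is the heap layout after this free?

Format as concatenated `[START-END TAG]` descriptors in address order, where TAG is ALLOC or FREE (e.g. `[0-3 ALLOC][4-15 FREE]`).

Answer: [0-9 FREE][10-21 ALLOC][22-38 FREE]

Derivation:
Op 1: a = malloc(9) -> a = 0; heap: [0-8 ALLOC][9-38 FREE]
Op 2: b = malloc(1) -> b = 9; heap: [0-8 ALLOC][9-9 ALLOC][10-38 FREE]
Op 3: a = realloc(a, 12) -> a = 10; heap: [0-8 FREE][9-9 ALLOC][10-21 ALLOC][22-38 FREE]
Op 4: c = malloc(12) -> c = 22; heap: [0-8 FREE][9-9 ALLOC][10-21 ALLOC][22-33 ALLOC][34-38 FREE]
Op 5: free(c) -> (freed c); heap: [0-8 FREE][9-9 ALLOC][10-21 ALLOC][22-38 FREE]
free(b): b = 9 -> block [9-9 ALLOC]; mark free, coalesce with adjacent free neighbors -> [0-9 FREE][10-21 ALLOC][22-38 FREE]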